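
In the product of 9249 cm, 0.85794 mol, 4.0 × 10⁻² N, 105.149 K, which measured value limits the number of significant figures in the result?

9249 cm → 4 s.f.; 0.85794 mol → 5 s.f.; 4.0 × 10⁻² N → 2 s.f.; 105.149 K → 6 s.f.
The fewest is 2 significant figures, from 4.0 × 10⁻² N.

4.0 × 10⁻² N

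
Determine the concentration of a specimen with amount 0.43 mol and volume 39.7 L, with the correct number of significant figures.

concentration = 0.43 mol ÷ 39.7 L = 0.0108312342569… mol/L.
0.43 has 2 significant figures; 39.7 has 3.
Division/multiplication keeps the fewest: 2 significant figures.
Rounded: 0.011 mol/L.

0.011 mol/L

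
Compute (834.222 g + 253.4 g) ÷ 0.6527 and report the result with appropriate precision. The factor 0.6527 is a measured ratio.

1666 g

834.222 g + 253.4 g = 1087.622 g; the sum is limited to 1 decimal place (5 s.f.).
Carrying full precision, 1087.622 ÷ 0.6527 = 1666.34288341… g; 0.6527 has 4 s.f., so the result keeps min(5, 4) = 4 s.f.
Rounded to 4 significant figures: 1666 g.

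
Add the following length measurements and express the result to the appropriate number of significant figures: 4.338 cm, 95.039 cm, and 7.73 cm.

4.338 cm + 95.039 cm + 7.73 cm = 107.107 cm.
Addition/subtraction keeps the fewest decimal places: 4.338 → 3 decimal places, 95.039 → 3 decimal places, 7.73 → 2 decimal places; limit is 2.
Rounded to 2 decimal places: 107.11 cm.

107.11 cm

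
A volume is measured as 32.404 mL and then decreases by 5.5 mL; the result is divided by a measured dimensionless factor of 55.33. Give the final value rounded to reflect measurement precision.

0.486 mL

32.404 mL − 5.5 mL = 26.904 mL; the difference is limited to 1 decimal place (3 s.f.).
Carrying full precision, 26.904 ÷ 55.33 = 0.486246159407… mL; 55.33 has 4 s.f., so the result keeps min(3, 4) = 3 s.f.
Rounded to 3 significant figures: 0.486 mL.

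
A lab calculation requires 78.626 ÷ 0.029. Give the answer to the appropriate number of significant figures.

2.7 × 10^3

78.626 ÷ 0.029 = 2711.24137931…
Multiplication/division keeps the fewest significant figures: 78.626 → 5 s.f., 0.029 → 2 s.f.; limit is 2.
Rounded to 2 significant figures: 2.7 × 10^3.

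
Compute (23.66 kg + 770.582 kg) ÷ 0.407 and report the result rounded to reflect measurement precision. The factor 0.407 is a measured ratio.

1.95 × 10³ kg

23.66 kg + 770.582 kg = 794.242 kg; the sum is limited to 2 decimal places (5 s.f.).
Carrying full precision, 794.242 ÷ 0.407 = 1951.45454545… kg; 0.407 has 3 s.f., so the result keeps min(5, 3) = 3 s.f.
Rounded to 3 significant figures: 1.95 × 10³ kg.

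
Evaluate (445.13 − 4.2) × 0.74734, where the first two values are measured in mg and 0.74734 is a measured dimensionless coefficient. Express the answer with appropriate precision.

329.5 mg

445.13 mg − 4.2 mg = 440.93 mg; the difference is limited to 1 decimal place (4 s.f.).
Carrying full precision, 440.93 × 0.74734 = 329.5246262 mg; 0.74734 has 5 s.f., so the result keeps min(4, 5) = 4 s.f.
Rounded to 4 significant figures: 329.5 mg.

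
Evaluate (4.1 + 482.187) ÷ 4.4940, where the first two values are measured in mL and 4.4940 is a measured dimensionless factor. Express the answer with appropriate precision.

4.1 mL + 482.187 mL = 486.287 mL; the sum is limited to 1 decimal place (4 s.f.).
Carrying full precision, 486.287 ÷ 4.4940 = 108.208055185… mL; 4.4940 has 5 s.f., so the result keeps min(4, 5) = 4 s.f.
Rounded to 4 significant figures: 108.2 mL.

108.2 mL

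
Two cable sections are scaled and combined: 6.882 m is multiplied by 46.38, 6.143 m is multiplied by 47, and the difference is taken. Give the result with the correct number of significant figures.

3 × 10¹ m

6.882 × 46.38 = 319.18716 → 319.2 m (4 s.f., last digit at the 10^-1 place).
6.143 × 47 = 288.721 → 2.9 × 10² m (2 s.f., last digit at the 10^1 place).
Difference: 30.46616 m; keep the coarser place, 10^1.
Result: 3 × 10¹ m.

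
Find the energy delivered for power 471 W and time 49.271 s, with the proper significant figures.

energy delivered = 471 W × 49.271 s = 23206.641 J.
471 has 3 significant figures; 49.271 has 5.
Division/multiplication keeps the fewest: 3 significant figures.
Rounded: 2.32 × 10^4 J.

2.32 × 10^4 J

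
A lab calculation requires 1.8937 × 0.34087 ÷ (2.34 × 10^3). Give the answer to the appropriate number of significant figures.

2.76 × 10^-4

1.8937 × 0.34087 ÷ (2.34 × 10^3) = 0.000275857059402…
Multiplication/division keeps the fewest significant figures: 1.8937 → 5 s.f., 0.34087 → 5 s.f., 2.34 × 10^3 → 3 s.f.; limit is 3.
Rounded to 3 significant figures: 2.76 × 10^-4.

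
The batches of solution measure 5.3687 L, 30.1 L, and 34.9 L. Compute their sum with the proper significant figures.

70.4 L

5.3687 L + 30.1 L + 34.9 L = 70.3687 L.
Addition/subtraction keeps the fewest decimal places: 5.3687 → 4 decimal places, 30.1 → 1 decimal place, 34.9 → 1 decimal place; limit is 1.
Rounded to 1 decimal place: 70.4 L.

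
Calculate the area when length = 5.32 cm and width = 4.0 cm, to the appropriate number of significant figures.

area = 5.32 cm × 4.0 cm = 21.28 cm².
5.32 has 3 significant figures; 4.0 has 2.
Division/multiplication keeps the fewest: 2 significant figures.
Rounded: 21 cm².

21 cm²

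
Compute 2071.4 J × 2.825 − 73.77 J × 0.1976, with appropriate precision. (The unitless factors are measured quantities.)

2071.4 × 2.825 = 5851.705 → 5852 J (4 s.f., last digit at the 10^0 place).
73.77 × 0.1976 = 14.576952 → 14.58 J (4 s.f., last digit at the 10^-2 place).
Difference: 5837.128048 J; keep the coarser place, 10^0.
Result: 5837 J.

5837 J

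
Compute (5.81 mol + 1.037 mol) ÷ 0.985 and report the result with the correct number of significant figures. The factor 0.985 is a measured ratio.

5.81 mol + 1.037 mol = 6.847 mol; the sum is limited to 2 decimal places (3 s.f.).
Carrying full precision, 6.847 ÷ 0.985 = 6.95126903553… mol; 0.985 has 3 s.f., so the result keeps min(3, 3) = 3 s.f.
Rounded to 3 significant figures: 6.95 mol.

6.95 mol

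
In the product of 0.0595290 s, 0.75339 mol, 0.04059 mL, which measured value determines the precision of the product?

0.04059 mL

0.0595290 s → 6 s.f.; 0.75339 mol → 5 s.f.; 0.04059 mL → 4 s.f.
The fewest is 4 significant figures, from 0.04059 mL.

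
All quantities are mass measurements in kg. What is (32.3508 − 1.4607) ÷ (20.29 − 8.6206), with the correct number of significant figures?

32.3508 − 1.4607 = 30.8901, limited to 4 d.p. → 6 s.f.; 20.29 − 8.6206 = 11.6694, limited to 2 d.p. → 4 s.f.
Carrying full precision, 30.8901 ÷ 11.6694 = 2.6471026788…; keep min(6, 4) = 4 s.f.
Rounded to 4 significant figures: 2.647.

2.647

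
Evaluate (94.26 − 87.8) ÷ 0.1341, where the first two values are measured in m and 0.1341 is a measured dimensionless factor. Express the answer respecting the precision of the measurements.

94.26 m − 87.8 m = 6.46 m; the difference is limited to 1 decimal place (2 s.f.).
Carrying full precision, 6.46 ÷ 0.1341 = 48.17300522… m; 0.1341 has 4 s.f., so the result keeps min(2, 4) = 2 s.f.
Rounded to 2 significant figures: 48 m.

48 m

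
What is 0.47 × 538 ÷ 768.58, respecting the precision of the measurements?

0.47 × 538 ÷ 768.58 = 0.328996330896…
Multiplication/division keeps the fewest significant figures: 0.47 → 2 s.f., 538 → 3 s.f., 768.58 → 5 s.f.; limit is 2.
Rounded to 2 significant figures: 3.3 × 10^-1.

3.3 × 10^-1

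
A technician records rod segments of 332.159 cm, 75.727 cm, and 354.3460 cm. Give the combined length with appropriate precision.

762.232 cm

332.159 cm + 75.727 cm + 354.3460 cm = 762.2320 cm.
Addition/subtraction keeps the fewest decimal places: 332.159 → 3 decimal places, 75.727 → 3 decimal places, 354.3460 → 4 decimal places; limit is 3.
Rounded to 3 decimal places: 762.232 cm.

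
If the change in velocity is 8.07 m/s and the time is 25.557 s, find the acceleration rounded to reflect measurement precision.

acceleration = 8.07 m/s ÷ 25.557 s = 0.315764761122… m/s².
8.07 has 3 significant figures; 25.557 has 5.
Division/multiplication keeps the fewest: 3 significant figures.
Rounded: 0.316 m/s².

0.316 m/s²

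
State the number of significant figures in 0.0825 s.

0.0825: leading zeros are not significant.

3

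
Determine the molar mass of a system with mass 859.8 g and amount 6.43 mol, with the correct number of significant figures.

molar mass = 859.8 g ÷ 6.43 mol = 133.716951788… g/mol.
859.8 has 4 significant figures; 6.43 has 3.
Division/multiplication keeps the fewest: 3 significant figures.
Rounded: 134 g/mol.

134 g/mol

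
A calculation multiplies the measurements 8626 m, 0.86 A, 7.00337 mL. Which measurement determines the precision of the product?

8626 m → 4 s.f.; 0.86 A → 2 s.f.; 7.00337 mL → 6 s.f.
The fewest is 2 significant figures, from 0.86 A.

0.86 A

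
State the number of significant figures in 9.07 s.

3

9.07: zeros between nonzero digits are significant.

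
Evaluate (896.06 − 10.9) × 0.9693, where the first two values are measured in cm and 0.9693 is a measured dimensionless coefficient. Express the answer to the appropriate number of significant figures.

896.06 cm − 10.9 cm = 885.16 cm; the difference is limited to 1 decimal place (4 s.f.).
Carrying full precision, 885.16 × 0.9693 = 857.985588 cm; 0.9693 has 4 s.f., so the result keeps min(4, 4) = 4 s.f.
Rounded to 4 significant figures: 858.0 cm.

858.0 cm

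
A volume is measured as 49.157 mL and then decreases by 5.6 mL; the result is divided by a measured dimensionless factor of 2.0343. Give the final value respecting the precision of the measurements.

21.4 mL

49.157 mL − 5.6 mL = 43.557 mL; the difference is limited to 1 decimal place (3 s.f.).
Carrying full precision, 43.557 ÷ 2.0343 = 21.411296269… mL; 2.0343 has 5 s.f., so the result keeps min(3, 5) = 3 s.f.
Rounded to 3 significant figures: 21.4 mL.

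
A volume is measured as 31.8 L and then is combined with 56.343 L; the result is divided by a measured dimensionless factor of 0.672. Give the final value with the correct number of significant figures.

131 L

31.8 L + 56.343 L = 88.143 L; the sum is limited to 1 decimal place (3 s.f.).
Carrying full precision, 88.143 ÷ 0.672 = 131.165178571… L; 0.672 has 3 s.f., so the result keeps min(3, 3) = 3 s.f.
Rounded to 3 significant figures: 131 L.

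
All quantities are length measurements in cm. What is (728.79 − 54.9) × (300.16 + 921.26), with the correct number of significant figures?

728.79 − 54.9 = 673.89, limited to 1 d.p. → 4 s.f.; 300.16 + 921.26 = 1221.42, limited to 2 d.p. → 6 s.f.
Carrying full precision, 673.89 × 1221.42 = 823102.7238; keep min(4, 6) = 4 s.f.
Rounded to 4 significant figures: 8.231 × 10^5 cm².

8.231 × 10^5 cm²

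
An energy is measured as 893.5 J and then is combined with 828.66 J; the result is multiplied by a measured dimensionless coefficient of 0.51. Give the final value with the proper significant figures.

893.5 J + 828.66 J = 1722.16 J; the sum is limited to 1 decimal place (5 s.f.).
Carrying full precision, 1722.16 × 0.51 = 878.3016 J; 0.51 has 2 s.f., so the result keeps min(5, 2) = 2 s.f.
Rounded to 2 significant figures: 8.8 × 10² J.

8.8 × 10² J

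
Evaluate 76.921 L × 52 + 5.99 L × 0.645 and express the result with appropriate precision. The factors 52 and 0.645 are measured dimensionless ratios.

4.0 × 10^3 L

76.921 × 52 = 3999.892 → 4.0 × 10^3 L (2 s.f., last digit at the 10^2 place).
5.99 × 0.645 = 3.86355 → 3.86 L (3 s.f., last digit at the 10^-2 place).
Sum: 4003.75555 L; keep the coarser place, 10^2.
Result: 4.0 × 10^3 L.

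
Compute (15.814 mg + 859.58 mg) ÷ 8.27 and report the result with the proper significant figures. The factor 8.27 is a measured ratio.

106 mg

15.814 mg + 859.58 mg = 875.394 mg; the sum is limited to 2 decimal places (5 s.f.).
Carrying full precision, 875.394 ÷ 8.27 = 105.851753325… mg; 8.27 has 3 s.f., so the result keeps min(5, 3) = 3 s.f.
Rounded to 3 significant figures: 106 mg.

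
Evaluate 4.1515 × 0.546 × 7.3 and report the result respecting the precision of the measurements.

4.1515 × 0.546 × 7.3 = 16.5470487
Multiplication/division keeps the fewest significant figures: 4.1515 → 5 s.f., 0.546 → 3 s.f., 7.3 → 2 s.f.; limit is 2.
Rounded to 2 significant figures: 17.

17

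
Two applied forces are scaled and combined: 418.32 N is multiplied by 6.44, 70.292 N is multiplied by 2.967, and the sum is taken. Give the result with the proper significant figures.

418.32 × 6.44 = 2693.9808 → 2.69 × 10^3 N (3 s.f., last digit at the 10^1 place).
70.292 × 2.967 = 208.556364 → 208.6 N (4 s.f., last digit at the 10^-1 place).
Sum: 2902.537164 N; keep the coarser place, 10^1.
Result: 2.90 × 10^3 N.

2.90 × 10^3 N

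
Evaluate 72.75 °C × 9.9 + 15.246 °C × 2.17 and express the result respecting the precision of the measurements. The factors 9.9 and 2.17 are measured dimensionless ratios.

72.75 × 9.9 = 720.225 → 7.2 × 10^2 °C (2 s.f., last digit at the 10^1 place).
15.246 × 2.17 = 33.08382 → 33.1 °C (3 s.f., last digit at the 10^-1 place).
Sum: 753.30882 °C; keep the coarser place, 10^1.
Result: 7.5 × 10^2 °C.

7.5 × 10^2 °C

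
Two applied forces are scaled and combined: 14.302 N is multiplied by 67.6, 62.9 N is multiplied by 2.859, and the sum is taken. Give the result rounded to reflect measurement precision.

1147 N

14.302 × 67.6 = 966.8152 → 9.67 × 10² N (3 s.f., last digit at the 10^0 place).
62.9 × 2.859 = 179.8311 → 180. N (3 s.f., last digit at the 10^0 place).
Sum: 1146.6463 N; keep the coarser place, 10^0.
Result: 1147 N.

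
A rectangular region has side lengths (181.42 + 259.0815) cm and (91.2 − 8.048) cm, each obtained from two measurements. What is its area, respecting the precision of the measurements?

181.42 + 259.0815 = 440.5015, limited to 2 d.p. → 5 s.f.; 91.2 − 8.048 = 83.152, limited to 1 d.p. → 3 s.f.
Carrying full precision, 440.5015 × 83.152 = 36628.580728; keep min(5, 3) = 3 s.f.
Rounded to 3 significant figures: 3.66 × 10⁴ cm².

3.66 × 10⁴ cm²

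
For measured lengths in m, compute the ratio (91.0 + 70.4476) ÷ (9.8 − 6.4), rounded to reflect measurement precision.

91.0 + 70.4476 = 161.4476, limited to 1 d.p. → 4 s.f.; 9.8 − 6.4 = 3.4, limited to 1 d.p. → 2 s.f.
Carrying full precision, 161.4476 ÷ 3.4 = 47.4845882353…; keep min(4, 2) = 2 s.f.
Rounded to 2 significant figures: 47.

47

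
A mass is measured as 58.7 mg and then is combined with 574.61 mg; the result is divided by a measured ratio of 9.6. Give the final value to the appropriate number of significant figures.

66 mg

58.7 mg + 574.61 mg = 633.31 mg; the sum is limited to 1 decimal place (4 s.f.).
Carrying full precision, 633.31 ÷ 9.6 = 65.9697916667… mg; 9.6 has 2 s.f., so the result keeps min(4, 2) = 2 s.f.
Rounded to 2 significant figures: 66 mg.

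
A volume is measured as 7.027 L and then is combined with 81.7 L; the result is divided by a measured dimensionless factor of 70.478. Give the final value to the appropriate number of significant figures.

1.26 L

7.027 L + 81.7 L = 88.727 L; the sum is limited to 1 decimal place (3 s.f.).
Carrying full precision, 88.727 ÷ 70.478 = 1.25893186526… L; 70.478 has 5 s.f., so the result keeps min(3, 5) = 3 s.f.
Rounded to 3 significant figures: 1.26 L.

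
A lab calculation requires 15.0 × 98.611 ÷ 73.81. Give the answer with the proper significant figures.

20.0

15.0 × 98.611 ÷ 73.81 = 20.0401707086…
Multiplication/division keeps the fewest significant figures: 15.0 → 3 s.f., 98.611 → 5 s.f., 73.81 → 4 s.f.; limit is 3.
Rounded to 3 significant figures: 20.0.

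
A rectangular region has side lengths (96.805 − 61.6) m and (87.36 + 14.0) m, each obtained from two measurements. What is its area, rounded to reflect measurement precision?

96.805 − 61.6 = 35.205, limited to 1 d.p. → 3 s.f.; 87.36 + 14.0 = 101.36, limited to 1 d.p. → 4 s.f.
Carrying full precision, 35.205 × 101.36 = 3568.3788; keep min(3, 4) = 3 s.f.
Rounded to 3 significant figures: 3.57 × 10^3 m².

3.57 × 10^3 m²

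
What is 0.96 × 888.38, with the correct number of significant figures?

0.96 × 888.38 = 852.8448
Multiplication/division keeps the fewest significant figures: 0.96 → 2 s.f., 888.38 → 5 s.f.; limit is 2.
Rounded to 2 significant figures: 8.5 × 10².

8.5 × 10²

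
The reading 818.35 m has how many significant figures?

818.35: every digit is nonzero and significant.

5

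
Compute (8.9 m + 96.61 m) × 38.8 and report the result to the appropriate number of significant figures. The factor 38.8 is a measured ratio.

4.09 × 10³ m

8.9 m + 96.61 m = 105.51 m; the sum is limited to 1 decimal place (4 s.f.).
Carrying full precision, 105.51 × 38.8 = 4093.788 m; 38.8 has 3 s.f., so the result keeps min(4, 3) = 3 s.f.
Rounded to 3 significant figures: 4.09 × 10³ m.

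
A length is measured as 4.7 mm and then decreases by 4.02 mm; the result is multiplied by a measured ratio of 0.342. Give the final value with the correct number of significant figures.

4.7 mm − 4.02 mm = 0.68 mm; the difference is limited to 1 decimal place (1 s.f.).
Carrying full precision, 0.68 × 0.342 = 0.23256 mm; 0.342 has 3 s.f., so the result keeps min(1, 3) = 1 s.f.
Rounded to 1 significant figure: 2 × 10^-1 mm.

2 × 10^-1 mm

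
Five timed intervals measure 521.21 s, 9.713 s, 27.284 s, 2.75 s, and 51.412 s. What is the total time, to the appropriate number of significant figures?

612.37 s

521.21 s + 9.713 s + 27.284 s + 2.75 s + 51.412 s = 612.369 s.
Addition/subtraction keeps the fewest decimal places: 521.21 → 2 decimal places, 9.713 → 3 decimal places, 27.284 → 3 decimal places, 2.75 → 2 decimal places, 51.412 → 3 decimal places; limit is 2.
Rounded to 2 decimal places: 612.37 s.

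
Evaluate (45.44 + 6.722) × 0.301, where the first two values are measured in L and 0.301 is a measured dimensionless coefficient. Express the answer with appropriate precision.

15.7 L

45.44 L + 6.722 L = 52.162 L; the sum is limited to 2 decimal places (4 s.f.).
Carrying full precision, 52.162 × 0.301 = 15.700762 L; 0.301 has 3 s.f., so the result keeps min(4, 3) = 3 s.f.
Rounded to 3 significant figures: 15.7 L.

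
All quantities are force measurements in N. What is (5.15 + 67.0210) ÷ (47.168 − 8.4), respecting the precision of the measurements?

5.15 + 67.0210 = 72.1710, limited to 2 d.p. → 4 s.f.; 47.168 − 8.4 = 38.768, limited to 1 d.p. → 3 s.f.
Carrying full precision, 72.1710 ÷ 38.768 = 1.86161267024…; keep min(4, 3) = 3 s.f.
Rounded to 3 significant figures: 1.86.

1.86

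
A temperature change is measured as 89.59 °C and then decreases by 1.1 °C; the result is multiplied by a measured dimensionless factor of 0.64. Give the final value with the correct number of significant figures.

57 °C

89.59 °C − 1.1 °C = 88.49 °C; the difference is limited to 1 decimal place (3 s.f.).
Carrying full precision, 88.49 × 0.64 = 56.6336 °C; 0.64 has 2 s.f., so the result keeps min(3, 2) = 2 s.f.
Rounded to 2 significant figures: 57 °C.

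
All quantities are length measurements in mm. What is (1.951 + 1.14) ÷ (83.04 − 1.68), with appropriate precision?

1.951 + 1.14 = 3.091, limited to 2 d.p. → 3 s.f.; 83.04 − 1.68 = 81.36, limited to 2 d.p. → 4 s.f.
Carrying full precision, 3.091 ÷ 81.36 = 0.0379916420846…; keep min(3, 4) = 3 s.f.
Rounded to 3 significant figures: 0.0380.

0.0380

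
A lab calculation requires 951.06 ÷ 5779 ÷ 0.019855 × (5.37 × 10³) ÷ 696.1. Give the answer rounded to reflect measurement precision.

951.06 ÷ 5779 ÷ 0.019855 × (5.37 × 10³) ÷ 696.1 = 63.9422600514…
Multiplication/division keeps the fewest significant figures: 951.06 → 5 s.f., 5779 → 4 s.f., 0.019855 → 5 s.f., 5.37 × 10³ → 3 s.f., 696.1 → 4 s.f.; limit is 3.
Rounded to 3 significant figures: 63.9.

63.9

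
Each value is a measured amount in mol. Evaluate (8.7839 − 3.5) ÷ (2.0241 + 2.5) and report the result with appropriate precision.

1.2

8.7839 − 3.5 = 5.2839, limited to 1 d.p. → 2 s.f.; 2.0241 + 2.5 = 4.5241, limited to 1 d.p. → 2 s.f.
Carrying full precision, 5.2839 ÷ 4.5241 = 1.16794500564…; keep min(2, 2) = 2 s.f.
Rounded to 2 significant figures: 1.2.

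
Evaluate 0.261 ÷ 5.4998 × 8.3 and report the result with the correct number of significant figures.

0.261 ÷ 5.4998 × 8.3 = 0.393887050438…
Multiplication/division keeps the fewest significant figures: 0.261 → 3 s.f., 5.4998 → 5 s.f., 8.3 → 2 s.f.; limit is 2.
Rounded to 2 significant figures: 0.39.

0.39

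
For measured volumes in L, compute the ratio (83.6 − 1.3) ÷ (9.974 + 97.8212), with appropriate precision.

83.6 − 1.3 = 82.3, limited to 1 d.p. → 3 s.f.; 9.974 + 97.8212 = 107.7952, limited to 3 d.p. → 6 s.f.
Carrying full precision, 82.3 ÷ 107.7952 = 0.763484830493…; keep min(3, 6) = 3 s.f.
Rounded to 3 significant figures: 7.63 × 10^-1.

7.63 × 10^-1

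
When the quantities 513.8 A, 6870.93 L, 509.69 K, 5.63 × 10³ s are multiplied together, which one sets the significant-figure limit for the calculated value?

5.63 × 10³ s

513.8 A → 4 s.f.; 6870.93 L → 6 s.f.; 509.69 K → 5 s.f.; 5.63 × 10³ s → 3 s.f.
The fewest is 3 significant figures, from 5.63 × 10³ s.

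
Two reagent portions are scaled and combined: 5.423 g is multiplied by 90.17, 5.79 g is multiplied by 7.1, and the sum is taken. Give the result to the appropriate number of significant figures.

5.30 × 10^2 g

5.423 × 90.17 = 488.99191 → 489.0 g (4 s.f., last digit at the 10^-1 place).
5.79 × 7.1 = 41.109 → 41 g (2 s.f., last digit at the 10^0 place).
Sum: 530.10091 g; keep the coarser place, 10^0.
Result: 5.30 × 10^2 g.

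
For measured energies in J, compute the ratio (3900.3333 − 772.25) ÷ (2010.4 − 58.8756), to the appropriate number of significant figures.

3900.3333 − 772.25 = 3128.0833, limited to 2 d.p. → 6 s.f.; 2010.4 − 58.8756 = 1951.5244, limited to 1 d.p. → 5 s.f.
Carrying full precision, 3128.0833 ÷ 1951.5244 = 1.60289223132…; keep min(6, 5) = 5 s.f.
Rounded to 5 significant figures: 1.6029.

1.6029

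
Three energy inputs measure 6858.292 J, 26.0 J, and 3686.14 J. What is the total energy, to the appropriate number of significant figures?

6858.292 J + 26.0 J + 3686.14 J = 10570.432 J.
Addition/subtraction keeps the fewest decimal places: 6858.292 → 3 decimal places, 26.0 → 1 decimal place, 3686.14 → 2 decimal places; limit is 1.
Rounded to 1 decimal place: 10570.4 J.

10570.4 J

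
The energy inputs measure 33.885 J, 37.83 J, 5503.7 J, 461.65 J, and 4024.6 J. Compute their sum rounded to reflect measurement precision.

10061.7 J

33.885 J + 37.83 J + 5503.7 J + 461.65 J + 4024.6 J = 10061.665 J.
Addition/subtraction keeps the fewest decimal places: 33.885 → 3 decimal places, 37.83 → 2 decimal places, 5503.7 → 1 decimal place, 461.65 → 2 decimal places, 4024.6 → 1 decimal place; limit is 1.
Rounded to 1 decimal place: 10061.7 J.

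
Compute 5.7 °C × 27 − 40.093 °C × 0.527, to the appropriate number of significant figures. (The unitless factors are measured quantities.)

1.3 × 10² °C

5.7 × 27 = 153.9 → 1.5 × 10² °C (2 s.f., last digit at the 10^1 place).
40.093 × 0.527 = 21.129011 → 21.1 °C (3 s.f., last digit at the 10^-1 place).
Difference: 132.770989 °C; keep the coarser place, 10^1.
Result: 1.3 × 10² °C.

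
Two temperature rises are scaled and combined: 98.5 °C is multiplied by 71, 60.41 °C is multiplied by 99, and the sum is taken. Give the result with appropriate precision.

98.5 × 71 = 6993.5 → 7.0 × 10³ °C (2 s.f., last digit at the 10^2 place).
60.41 × 99 = 5980.59 → 6.0 × 10³ °C (2 s.f., last digit at the 10^2 place).
Sum: 12974.09 °C; keep the coarser place, 10^2.
Result: 1.30 × 10⁴ °C.

1.30 × 10⁴ °C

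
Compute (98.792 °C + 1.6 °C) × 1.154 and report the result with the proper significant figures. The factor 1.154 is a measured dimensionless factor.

115.9 °C

98.792 °C + 1.6 °C = 100.392 °C; the sum is limited to 1 decimal place (4 s.f.).
Carrying full precision, 100.392 × 1.154 = 115.852368 °C; 1.154 has 4 s.f., so the result keeps min(4, 4) = 4 s.f.
Rounded to 4 significant figures: 115.9 °C.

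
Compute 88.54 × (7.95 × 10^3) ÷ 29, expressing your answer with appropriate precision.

2.4 × 10^4

88.54 × (7.95 × 10^3) ÷ 29 = 24272.1724138…
Multiplication/division keeps the fewest significant figures: 88.54 → 4 s.f., 7.95 × 10^3 → 3 s.f., 29 → 2 s.f.; limit is 2.
Rounded to 2 significant figures: 2.4 × 10^4.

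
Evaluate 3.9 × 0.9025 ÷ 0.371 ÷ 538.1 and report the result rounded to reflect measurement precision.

3.9 × 0.9025 ÷ 0.371 ÷ 538.1 = 0.0176309176092…
Multiplication/division keeps the fewest significant figures: 3.9 → 2 s.f., 0.9025 → 4 s.f., 0.371 → 3 s.f., 538.1 → 4 s.f.; limit is 2.
Rounded to 2 significant figures: 0.018.

0.018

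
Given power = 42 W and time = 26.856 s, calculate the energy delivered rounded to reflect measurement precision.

1.1 × 10^3 J

energy delivered = 42 W × 26.856 s = 1127.952 J.
42 has 2 significant figures; 26.856 has 5.
Division/multiplication keeps the fewest: 2 significant figures.
Rounded: 1.1 × 10^3 J.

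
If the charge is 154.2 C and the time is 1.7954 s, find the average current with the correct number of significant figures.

average current = 154.2 C ÷ 1.7954 s = 85.8861535034… A.
154.2 has 4 significant figures; 1.7954 has 5.
Division/multiplication keeps the fewest: 4 significant figures.
Rounded: 85.89 A.

85.89 A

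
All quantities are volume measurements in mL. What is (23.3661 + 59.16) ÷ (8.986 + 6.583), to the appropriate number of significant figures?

5.301

23.3661 + 59.16 = 82.5261, limited to 2 d.p. → 4 s.f.; 8.986 + 6.583 = 15.569, limited to 3 d.p. → 5 s.f.
Carrying full precision, 82.5261 ÷ 15.569 = 5.30066799409…; keep min(4, 5) = 4 s.f.
Rounded to 4 significant figures: 5.301.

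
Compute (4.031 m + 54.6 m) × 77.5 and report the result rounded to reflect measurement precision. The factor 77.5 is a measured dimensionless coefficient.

4.031 m + 54.6 m = 58.631 m; the sum is limited to 1 decimal place (3 s.f.).
Carrying full precision, 58.631 × 77.5 = 4543.9025 m; 77.5 has 3 s.f., so the result keeps min(3, 3) = 3 s.f.
Rounded to 3 significant figures: 4.54 × 10³ m.

4.54 × 10³ m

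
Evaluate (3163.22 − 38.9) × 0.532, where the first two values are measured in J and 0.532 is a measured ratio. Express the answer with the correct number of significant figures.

1.66 × 10³ J

3163.22 J − 38.9 J = 3124.32 J; the difference is limited to 1 decimal place (5 s.f.).
Carrying full precision, 3124.32 × 0.532 = 1662.13824 J; 0.532 has 3 s.f., so the result keeps min(5, 3) = 3 s.f.
Rounded to 3 significant figures: 1.66 × 10³ J.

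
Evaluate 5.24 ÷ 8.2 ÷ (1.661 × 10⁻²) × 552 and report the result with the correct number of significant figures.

2.1 × 10⁴

5.24 ÷ 8.2 ÷ (1.661 × 10⁻²) × 552 = 21236.6925596…
Multiplication/division keeps the fewest significant figures: 5.24 → 3 s.f., 8.2 → 2 s.f., 1.661 × 10⁻² → 4 s.f., 552 → 3 s.f.; limit is 2.
Rounded to 2 significant figures: 2.1 × 10⁴.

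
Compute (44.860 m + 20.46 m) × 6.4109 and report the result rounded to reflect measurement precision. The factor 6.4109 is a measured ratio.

418.8 m

44.860 m + 20.46 m = 65.320 m; the sum is limited to 2 decimal places (4 s.f.).
Carrying full precision, 65.320 × 6.4109 = 418.759988 m; 6.4109 has 5 s.f., so the result keeps min(4, 5) = 4 s.f.
Rounded to 4 significant figures: 418.8 m.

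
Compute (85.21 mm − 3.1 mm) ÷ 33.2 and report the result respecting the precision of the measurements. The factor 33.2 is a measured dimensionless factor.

85.21 mm − 3.1 mm = 82.11 mm; the difference is limited to 1 decimal place (3 s.f.).
Carrying full precision, 82.11 ÷ 33.2 = 2.47319277108… mm; 33.2 has 3 s.f., so the result keeps min(3, 3) = 3 s.f.
Rounded to 3 significant figures: 2.47 mm.

2.47 mm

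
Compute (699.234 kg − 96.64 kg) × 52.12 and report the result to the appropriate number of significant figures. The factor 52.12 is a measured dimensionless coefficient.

3.141 × 10⁴ kg

699.234 kg − 96.64 kg = 602.594 kg; the difference is limited to 2 decimal places (5 s.f.).
Carrying full precision, 602.594 × 52.12 = 31407.19928 kg; 52.12 has 4 s.f., so the result keeps min(5, 4) = 4 s.f.
Rounded to 4 significant figures: 3.141 × 10⁴ kg.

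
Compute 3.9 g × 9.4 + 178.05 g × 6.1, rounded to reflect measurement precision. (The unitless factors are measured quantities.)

3.9 × 9.4 = 36.66 → 37 g (2 s.f., last digit at the 10^0 place).
178.05 × 6.1 = 1086.105 → 1.1 × 10³ g (2 s.f., last digit at the 10^2 place).
Sum: 1122.765 g; keep the coarser place, 10^2.
Result: 1.1 × 10³ g.

1.1 × 10³ g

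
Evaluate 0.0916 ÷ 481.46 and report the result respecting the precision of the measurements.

0.0916 ÷ 481.46 = 0.00019025464213…
Multiplication/division keeps the fewest significant figures: 0.0916 → 3 s.f., 481.46 → 5 s.f.; limit is 3.
Rounded to 3 significant figures: 1.90 × 10^-4.

1.90 × 10^-4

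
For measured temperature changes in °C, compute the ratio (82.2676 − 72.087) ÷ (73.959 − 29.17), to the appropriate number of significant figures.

0.2273

82.2676 − 72.087 = 10.1806, limited to 3 d.p. → 5 s.f.; 73.959 − 29.17 = 44.789, limited to 2 d.p. → 4 s.f.
Carrying full precision, 10.1806 ÷ 44.789 = 0.227301346313…; keep min(5, 4) = 4 s.f.
Rounded to 4 significant figures: 0.2273.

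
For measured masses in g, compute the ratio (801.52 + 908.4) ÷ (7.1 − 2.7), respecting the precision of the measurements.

3.9 × 10^2

801.52 + 908.4 = 1709.92, limited to 1 d.p. → 5 s.f.; 7.1 − 2.7 = 4.4, limited to 1 d.p. → 2 s.f.
Carrying full precision, 1709.92 ÷ 4.4 = 388.618181818…; keep min(5, 2) = 2 s.f.
Rounded to 2 significant figures: 3.9 × 10^2.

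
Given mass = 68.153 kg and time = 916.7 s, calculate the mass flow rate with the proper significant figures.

mass flow rate = 68.153 kg ÷ 916.7 s = 0.074346023781… kg/s.
68.153 has 5 significant figures; 916.7 has 4.
Division/multiplication keeps the fewest: 4 significant figures.
Rounded: 0.07435 kg/s.

0.07435 kg/s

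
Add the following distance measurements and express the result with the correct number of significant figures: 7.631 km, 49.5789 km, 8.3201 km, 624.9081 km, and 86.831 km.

777.269 km

7.631 km + 49.5789 km + 8.3201 km + 624.9081 km + 86.831 km = 777.2691 km.
Addition/subtraction keeps the fewest decimal places: 7.631 → 3 decimal places, 49.5789 → 4 decimal places, 8.3201 → 4 decimal places, 624.9081 → 4 decimal places, 86.831 → 3 decimal places; limit is 3.
Rounded to 3 decimal places: 777.269 km.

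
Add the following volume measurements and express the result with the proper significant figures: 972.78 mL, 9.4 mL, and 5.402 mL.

9.876 × 10^2 mL

972.78 mL + 9.4 mL + 5.402 mL = 987.582 mL.
Addition/subtraction keeps the fewest decimal places: 972.78 → 2 decimal places, 9.4 → 1 decimal place, 5.402 → 3 decimal places; limit is 1.
Rounded to 1 decimal place: 9.876 × 10^2 mL.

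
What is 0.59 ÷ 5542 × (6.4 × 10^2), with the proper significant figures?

0.59 ÷ 5542 × (6.4 × 10^2) = 0.0681342475641…
Multiplication/division keeps the fewest significant figures: 0.59 → 2 s.f., 5542 → 4 s.f., 6.4 × 10^2 → 2 s.f.; limit is 2.
Rounded to 2 significant figures: 0.068.

0.068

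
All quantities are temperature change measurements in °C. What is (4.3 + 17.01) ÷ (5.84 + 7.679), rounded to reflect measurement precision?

1.58

4.3 + 17.01 = 21.31, limited to 1 d.p. → 3 s.f.; 5.84 + 7.679 = 13.519, limited to 2 d.p. → 4 s.f.
Carrying full precision, 21.31 ÷ 13.519 = 1.57630002219…; keep min(3, 4) = 3 s.f.
Rounded to 3 significant figures: 1.58.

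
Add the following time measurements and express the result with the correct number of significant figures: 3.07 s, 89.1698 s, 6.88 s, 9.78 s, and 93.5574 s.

202.46 s

3.07 s + 89.1698 s + 6.88 s + 9.78 s + 93.5574 s = 202.4572 s.
Addition/subtraction keeps the fewest decimal places: 3.07 → 2 decimal places, 89.1698 → 4 decimal places, 6.88 → 2 decimal places, 9.78 → 2 decimal places, 93.5574 → 4 decimal places; limit is 2.
Rounded to 2 decimal places: 202.46 s.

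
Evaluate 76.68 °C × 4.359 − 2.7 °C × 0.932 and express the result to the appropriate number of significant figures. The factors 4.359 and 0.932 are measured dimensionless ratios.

76.68 × 4.359 = 334.24812 → 334.2 °C (4 s.f., last digit at the 10^-1 place).
2.7 × 0.932 = 2.5164 → 2.5 °C (2 s.f., last digit at the 10^-1 place).
Difference: 331.73172 °C; keep the coarser place, 10^-1.
Result: 331.7 °C.

331.7 °C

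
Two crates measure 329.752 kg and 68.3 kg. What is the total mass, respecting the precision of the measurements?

329.752 kg + 68.3 kg = 398.052 kg.
Addition/subtraction keeps the fewest decimal places: 329.752 → 3 decimal places, 68.3 → 1 decimal place; limit is 1.
Rounded to 1 decimal place: 398.1 kg.

398.1 kg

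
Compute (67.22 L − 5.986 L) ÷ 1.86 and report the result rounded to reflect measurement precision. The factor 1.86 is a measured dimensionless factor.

32.9 L

67.22 L − 5.986 L = 61.234 L; the difference is limited to 2 decimal places (4 s.f.).
Carrying full precision, 61.234 ÷ 1.86 = 32.9215053763… L; 1.86 has 3 s.f., so the result keeps min(4, 3) = 3 s.f.
Rounded to 3 significant figures: 32.9 L.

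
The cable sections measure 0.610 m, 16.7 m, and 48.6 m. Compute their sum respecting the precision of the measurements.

65.9 m

0.610 m + 16.7 m + 48.6 m = 65.910 m.
Addition/subtraction keeps the fewest decimal places: 0.610 → 3 decimal places, 16.7 → 1 decimal place, 48.6 → 1 decimal place; limit is 1.
Rounded to 1 decimal place: 65.9 m.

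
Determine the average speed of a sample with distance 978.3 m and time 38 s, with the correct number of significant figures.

average speed = 978.3 m ÷ 38 s = 25.7447368421… m/s.
978.3 has 4 significant figures; 38 has 2.
Division/multiplication keeps the fewest: 2 significant figures.
Rounded: 26 m/s.

26 m/s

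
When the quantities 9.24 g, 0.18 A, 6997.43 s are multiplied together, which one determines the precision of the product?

0.18 A

9.24 g → 3 s.f.; 0.18 A → 2 s.f.; 6997.43 s → 6 s.f.
The fewest is 2 significant figures, from 0.18 A.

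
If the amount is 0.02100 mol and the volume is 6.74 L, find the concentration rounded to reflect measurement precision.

concentration = 0.02100 mol ÷ 6.74 L = 0.00311572700297… mol/L.
0.02100 has 4 significant figures; 6.74 has 3.
Division/multiplication keeps the fewest: 3 significant figures.
Rounded: 0.00312 mol/L.

0.00312 mol/L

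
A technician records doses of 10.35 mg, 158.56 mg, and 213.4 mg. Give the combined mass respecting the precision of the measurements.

382.3 mg

10.35 mg + 158.56 mg + 213.4 mg = 382.31 mg.
Addition/subtraction keeps the fewest decimal places: 10.35 → 2 decimal places, 158.56 → 2 decimal places, 213.4 → 1 decimal place; limit is 1.
Rounded to 1 decimal place: 382.3 mg.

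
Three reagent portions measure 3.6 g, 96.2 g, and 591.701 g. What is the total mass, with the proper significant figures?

691.5 g

3.6 g + 96.2 g + 591.701 g = 691.501 g.
Addition/subtraction keeps the fewest decimal places: 3.6 → 1 decimal place, 96.2 → 1 decimal place, 591.701 → 3 decimal places; limit is 1.
Rounded to 1 decimal place: 691.5 g.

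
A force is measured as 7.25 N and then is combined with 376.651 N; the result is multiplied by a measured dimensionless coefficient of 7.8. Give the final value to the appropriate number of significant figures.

7.25 N + 376.651 N = 383.901 N; the sum is limited to 2 decimal places (5 s.f.).
Carrying full precision, 383.901 × 7.8 = 2994.4278 N; 7.8 has 2 s.f., so the result keeps min(5, 2) = 2 s.f.
Rounded to 2 significant figures: 3.0 × 10^3 N.

3.0 × 10^3 N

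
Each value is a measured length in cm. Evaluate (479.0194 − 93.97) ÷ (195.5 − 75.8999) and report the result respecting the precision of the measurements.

3.219

479.0194 − 93.97 = 385.0494, limited to 2 d.p. → 5 s.f.; 195.5 − 75.8999 = 119.6001, limited to 1 d.p. → 4 s.f.
Carrying full precision, 385.0494 ÷ 119.6001 = 3.21947389676…; keep min(5, 4) = 4 s.f.
Rounded to 4 significant figures: 3.219.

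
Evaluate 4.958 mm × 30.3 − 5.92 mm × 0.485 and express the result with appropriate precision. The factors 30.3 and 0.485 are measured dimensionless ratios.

4.958 × 30.3 = 150.2274 → 150. mm (3 s.f., last digit at the 10^0 place).
5.92 × 0.485 = 2.8712 → 2.87 mm (3 s.f., last digit at the 10^-2 place).
Difference: 147.3562 mm; keep the coarser place, 10^0.
Result: 147 mm.

147 mm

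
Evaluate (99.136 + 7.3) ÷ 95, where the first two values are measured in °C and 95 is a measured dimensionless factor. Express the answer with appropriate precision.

99.136 °C + 7.3 °C = 106.436 °C; the sum is limited to 1 decimal place (4 s.f.).
Carrying full precision, 106.436 ÷ 95 = 1.12037894737… °C; 95 has 2 s.f., so the result keeps min(4, 2) = 2 s.f.
Rounded to 2 significant figures: 1.1 °C.

1.1 °C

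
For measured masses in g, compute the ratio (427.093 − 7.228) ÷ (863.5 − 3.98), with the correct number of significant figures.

427.093 − 7.228 = 419.865, limited to 3 d.p. → 6 s.f.; 863.5 − 3.98 = 859.52, limited to 1 d.p. → 4 s.f.
Carrying full precision, 419.865 ÷ 859.52 = 0.488487760611…; keep min(6, 4) = 4 s.f.
Rounded to 4 significant figures: 0.4885.

0.4885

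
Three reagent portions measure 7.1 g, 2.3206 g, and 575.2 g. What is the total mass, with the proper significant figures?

7.1 g + 2.3206 g + 575.2 g = 584.6206 g.
Addition/subtraction keeps the fewest decimal places: 7.1 → 1 decimal place, 2.3206 → 4 decimal places, 575.2 → 1 decimal place; limit is 1.
Rounded to 1 decimal place: 584.6 g.

584.6 g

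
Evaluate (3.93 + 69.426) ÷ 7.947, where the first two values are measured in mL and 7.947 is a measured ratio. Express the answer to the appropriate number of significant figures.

3.93 mL + 69.426 mL = 73.356 mL; the sum is limited to 2 decimal places (4 s.f.).
Carrying full precision, 73.356 ÷ 7.947 = 9.23065307663… mL; 7.947 has 4 s.f., so the result keeps min(4, 4) = 4 s.f.
Rounded to 4 significant figures: 9.231 mL.

9.231 mL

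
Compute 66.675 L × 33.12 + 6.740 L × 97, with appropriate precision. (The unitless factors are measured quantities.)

2.86 × 10^3 L

66.675 × 33.12 = 2208.276 → 2208 L (4 s.f., last digit at the 10^0 place).
6.740 × 97 = 653.78 → 6.5 × 10^2 L (2 s.f., last digit at the 10^1 place).
Sum: 2862.056 L; keep the coarser place, 10^1.
Result: 2.86 × 10^3 L.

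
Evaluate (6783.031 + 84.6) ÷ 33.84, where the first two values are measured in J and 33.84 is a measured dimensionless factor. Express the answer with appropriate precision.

2.029 × 10^2 J

6783.031 J + 84.6 J = 6867.631 J; the sum is limited to 1 decimal place (5 s.f.).
Carrying full precision, 6867.631 ÷ 33.84 = 202.944178487… J; 33.84 has 4 s.f., so the result keeps min(5, 4) = 4 s.f.
Rounded to 4 significant figures: 2.029 × 10^2 J.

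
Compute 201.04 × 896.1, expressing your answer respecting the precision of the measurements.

201.04 × 896.1 = 180151.944
Multiplication/division keeps the fewest significant figures: 201.04 → 5 s.f., 896.1 → 4 s.f.; limit is 4.
Rounded to 4 significant figures: 1.802 × 10⁵.

1.802 × 10⁵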